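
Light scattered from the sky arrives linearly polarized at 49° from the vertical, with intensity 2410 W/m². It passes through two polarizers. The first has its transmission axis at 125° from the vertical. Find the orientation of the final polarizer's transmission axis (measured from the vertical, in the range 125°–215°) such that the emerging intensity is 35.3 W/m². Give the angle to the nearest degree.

θ ≈ 185°

I₁ = I₀ cos²(125° − 49°) = I₀ cos²(76°) = 0.05853 I₀.
Target fraction: 35.3 / 2410 W/m² = 0.01465 of I₀.
Need I₂/I₀ = 0.01465, so cos²(θ − 125°) = 0.01465 / 0.05853 = 0.2503.
θ − 125° = arccos(√0.2503) = 60.0°, giving θ ≈ 125 + 60.0 = 185.0°.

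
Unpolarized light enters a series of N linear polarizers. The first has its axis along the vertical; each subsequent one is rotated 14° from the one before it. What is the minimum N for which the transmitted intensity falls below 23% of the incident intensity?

First polarizer halves the unpolarized light: factor 1/2.
Each further stage multiplies by cos²(14°) = 0.9415.
After N polarizers: T = 0.5·0.9415^(N−1). Require T < 0.23 ⇒ N−1 > ln(0.23/0.5)/ln(0.9415) = 12.88, so N−1 ≥ 13 and N = 14.
Check: N=14 gives T = 0.2283 < 0.23; N=13 gives T = 0.2425.

N = 14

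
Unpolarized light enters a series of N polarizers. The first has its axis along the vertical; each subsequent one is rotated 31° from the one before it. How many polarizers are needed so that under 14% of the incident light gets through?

N = 6

First polarizer halves the unpolarized light: factor 1/2.
Each further stage multiplies by cos²(31°) = 0.7347.
After N polarizers: T = 0.5·0.7347^(N−1). Require T < 0.14 ⇒ N−1 > ln(0.14/0.5)/ln(0.7347) = 4.13, so N−1 ≥ 5 and N = 6.
Check: N=6 gives T = 0.1071 < 0.14; N=5 gives T = 0.1457.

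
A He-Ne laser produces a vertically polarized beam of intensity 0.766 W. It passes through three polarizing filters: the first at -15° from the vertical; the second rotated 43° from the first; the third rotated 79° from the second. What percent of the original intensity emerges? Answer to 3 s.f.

≈ 1.82%

I₁ = 0.766 W · cos²(15°) = 0.7147 W.
I₂ = I₁ · cos²(43°) = 0.7147 · 0.5349 = 0.3823 W.
I₃ = I₂ · cos²(79°) = 0.3823 · 0.03641 = 0.01392 W.
That is 1.817% of the incident intensity.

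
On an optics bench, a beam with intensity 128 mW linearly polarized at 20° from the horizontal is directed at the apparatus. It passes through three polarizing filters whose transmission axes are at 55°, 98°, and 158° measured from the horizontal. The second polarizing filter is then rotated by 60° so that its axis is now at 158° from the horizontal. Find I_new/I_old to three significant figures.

Before rotation:
By Malus's law, I₁ = I₀ cos²(55° − 20°) = I₀ cos²(35°) = 0.671 I₀.
I₂ = I₁ cos²(98° − 55°) = 0.671 I₀ · cos²(43°) = 0.3589 I₀.
I₃ = I₂ cos²(158° − 98°) = 0.3589 I₀ · cos²(60°) = 0.08973 I₀.
After rotation:
I₁ = I₀ cos²(55° − 20°) = I₀ cos²(35°) = 0.671 I₀.
Angle between axes 1 and 2: 77°. I₂ = 0.671 I₀ · cos²(77°) = 0.03396 I₀.
I₃ = I₂ cos²(158° − 158°) = 0.03396 I₀ · cos²(0°) = 0.03396 I₀.
Ratio = 0.03396 / 0.08973 = 0.3784.

I_new/I_old ≈ 0.378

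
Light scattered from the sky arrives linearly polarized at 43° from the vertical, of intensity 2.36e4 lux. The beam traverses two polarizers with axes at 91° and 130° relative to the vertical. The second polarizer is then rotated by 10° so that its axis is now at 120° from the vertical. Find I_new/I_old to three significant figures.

Before rotation:
I₁ = I₀ cos²(91° − 43°) = I₀ cos²(48°) = 0.4477 I₀.
I₂ = I₁ cos²(130° − 91°) = 0.4477 I₀ · cos²(39°) = 0.2704 I₀.
After rotation:
I₁ = I₀ cos²(91° − 43°) = I₀ cos²(48°) = 0.4477 I₀.
I₂ = I₁ cos²(120° − 91°) = 0.4477 I₀ · cos²(29°) = 0.3425 I₀.
Ratio = 0.3425 / 0.2704 = 1.267.

I_new/I_old ≈ 1.27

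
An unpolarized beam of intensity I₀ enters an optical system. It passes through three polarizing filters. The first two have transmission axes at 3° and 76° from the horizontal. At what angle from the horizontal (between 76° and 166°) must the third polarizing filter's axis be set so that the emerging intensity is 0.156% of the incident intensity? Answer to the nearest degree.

Unpolarized light through the first polarizer → I₁ = ½ I₀, now polarized at 3°.
I₂ = I₁ cos²(76° − 3°) = 0.5 I₀ · cos²(73°) = 0.04274 I₀.
Need I₃/I₀ = 0.00156, so cos²(θ − 76°) = 0.00156 / 0.04274 = 0.0365.
θ − 76° = arccos(√0.0365) = 79.0°, giving θ ≈ 76 + 79.0 = 155.0°.

θ ≈ 155°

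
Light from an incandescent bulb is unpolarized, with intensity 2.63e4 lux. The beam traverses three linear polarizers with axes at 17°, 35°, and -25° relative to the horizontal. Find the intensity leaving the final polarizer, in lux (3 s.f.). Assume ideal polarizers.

I ≈ 2970 lux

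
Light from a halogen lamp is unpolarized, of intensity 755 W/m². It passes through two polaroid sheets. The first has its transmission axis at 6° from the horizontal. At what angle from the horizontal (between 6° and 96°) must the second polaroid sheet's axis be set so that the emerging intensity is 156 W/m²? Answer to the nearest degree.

θ ≈ 56°

Unpolarized light through the first polarizer → I₁ = ½ I₀, now polarized at 6°.
Target fraction: 156 / 755 W/m² = 0.2066 of I₀.
Need I₂/I₀ = 0.2066, so cos²(θ − 6°) = 0.2066 / 0.5 = 0.4132.
θ − 6° = arccos(√0.4132) = 50.0°, giving θ ≈ 6 + 50.0 = 56.0°.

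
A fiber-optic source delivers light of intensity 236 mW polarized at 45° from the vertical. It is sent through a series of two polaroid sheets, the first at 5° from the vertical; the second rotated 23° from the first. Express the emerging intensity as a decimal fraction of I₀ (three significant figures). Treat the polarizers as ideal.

By Malus's law, I₁ = 236 mW · cos²(40°) = 138.5 mW.
I₂ = I₁ · cos²(23°) = 138.5 · 0.8473 = 117.3 mW.
Transmitted fraction = 0.4972.

I/I₀ ≈ 0.497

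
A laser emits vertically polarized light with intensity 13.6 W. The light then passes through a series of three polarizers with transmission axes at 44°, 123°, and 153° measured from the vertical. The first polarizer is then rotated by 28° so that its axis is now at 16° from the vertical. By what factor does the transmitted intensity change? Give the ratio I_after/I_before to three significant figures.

Before rotation:
I₁ = I₀ cos²(44° − 0°) = I₀ cos²(44°) = 0.5174 I₀.
I₂ = I₁ cos²(123° − 44°) = 0.5174 I₀ · cos²(79°) = 0.01884 I₀.
I₃ = I₂ cos²(153° − 123°) = 0.01884 I₀ · cos²(30°) = 0.01413 I₀.
After rotation:
I₁ = I₀ cos²(16° − 0°) = I₀ cos²(16°) = 0.924 I₀.
Angle between axes 1 and 2: 73°. I₂ = 0.924 I₀ · cos²(73°) = 0.07899 I₀.
I₃ = I₂ cos²(153° − 123°) = 0.07899 I₀ · cos²(30°) = 0.05924 I₀.
Ratio = 0.05924 / 0.01413 = 4.193.

I_new/I_old ≈ 4.19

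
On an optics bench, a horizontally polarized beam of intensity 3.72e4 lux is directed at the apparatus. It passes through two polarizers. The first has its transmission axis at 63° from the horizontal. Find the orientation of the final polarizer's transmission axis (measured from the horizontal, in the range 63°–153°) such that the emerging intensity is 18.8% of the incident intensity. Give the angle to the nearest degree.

By Malus's law, I₁ = I₀ cos²(63° − 0°) = I₀ cos²(63°) = 0.2061 I₀.
Need I₂/I₀ = 0.188, so cos²(θ − 63°) = 0.188 / 0.2061 = 0.9121.
θ − 63° = arccos(√0.9121) = 17.2°, giving θ ≈ 63 + 17.2 = 80.2°.

θ ≈ 80°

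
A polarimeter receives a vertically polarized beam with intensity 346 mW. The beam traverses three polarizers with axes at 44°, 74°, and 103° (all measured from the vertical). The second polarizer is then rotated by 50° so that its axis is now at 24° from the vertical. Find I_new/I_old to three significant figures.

I_new/I_old ≈ 0.0560

Before rotation:
By Malus's law, I₁ = I₀ cos²(44° − 0°) = I₀ cos²(44°) = 0.5174 I₀.
I₂ = I₁ cos²(74° − 44°) = 0.5174 I₀ · cos²(30°) = 0.3881 I₀.
I₃ = I₂ cos²(103° − 74°) = 0.3881 I₀ · cos²(29°) = 0.2969 I₀.
After rotation:
I₁ = I₀ cos²(44° − 0°) = I₀ cos²(44°) = 0.5174 I₀.
I₂ = I₁ cos²(24° − 44°) = 0.5174 I₀ · cos²(20°) = 0.4569 I₀.
I₃ = I₂ cos²(103° − 24°) = 0.4569 I₀ · cos²(79°) = 0.01664 I₀.
Ratio = 0.01664 / 0.2969 = 0.05604.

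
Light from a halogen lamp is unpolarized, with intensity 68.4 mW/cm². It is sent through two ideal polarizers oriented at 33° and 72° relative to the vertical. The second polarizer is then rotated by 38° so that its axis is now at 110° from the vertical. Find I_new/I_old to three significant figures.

I_new/I_old ≈ 0.0838

Before rotation:
Unpolarized light through the first polarizer → I₁ = ½ I₀, now polarized at 33°.
I₂ = I₁ cos²(72° − 33°) = 0.5 I₀ · cos²(39°) = 0.302 I₀.
After rotation:
Unpolarized light through the first polarizer → I₁ = ½ I₀, now polarized at 33°.
I₂ = I₁ cos²(110° − 33°) = 0.5 I₀ · cos²(77°) = 0.0253 I₀.
Ratio = 0.0253 / 0.302 = 0.08379.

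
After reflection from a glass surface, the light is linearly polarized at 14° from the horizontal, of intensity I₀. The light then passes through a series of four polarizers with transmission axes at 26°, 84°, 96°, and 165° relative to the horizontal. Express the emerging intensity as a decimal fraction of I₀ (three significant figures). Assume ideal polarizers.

≈ 0.0330 I₀

By Malus's law, I₁ = I₀ cos²(26° − 14°) = I₀ cos²(12°) = 0.9568 I₀.
I₂ = I₁ cos²(84° − 26°) = 0.9568 I₀ · cos²(58°) = 0.2687 I₀.
I₃ = I₂ cos²(96° − 84°) = 0.2687 I₀ · cos²(12°) = 0.2571 I₀.
I₄ = I₃ cos²(165° − 96°) = 0.2571 I₀ · cos²(69°) = 0.03301 I₀.
Transmitted fraction = 0.03301.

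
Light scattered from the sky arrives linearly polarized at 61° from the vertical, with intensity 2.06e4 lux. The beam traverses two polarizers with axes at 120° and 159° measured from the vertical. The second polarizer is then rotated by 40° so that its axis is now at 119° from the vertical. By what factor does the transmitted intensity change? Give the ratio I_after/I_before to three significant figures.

Before rotation:
I₁ = I₀ cos²(120° − 61°) = I₀ cos²(59°) = 0.2653 I₀.
I₂ = I₁ cos²(159° − 120°) = 0.2653 I₀ · cos²(39°) = 0.1602 I₀.
After rotation:
I₁ = I₀ cos²(120° − 61°) = I₀ cos²(59°) = 0.2653 I₀.
I₂ = I₁ cos²(119° − 120°) = 0.2653 I₀ · cos²(1°) = 0.2652 I₀.
Ratio = 0.2652 / 0.1602 = 1.655.

I_new/I_old ≈ 1.66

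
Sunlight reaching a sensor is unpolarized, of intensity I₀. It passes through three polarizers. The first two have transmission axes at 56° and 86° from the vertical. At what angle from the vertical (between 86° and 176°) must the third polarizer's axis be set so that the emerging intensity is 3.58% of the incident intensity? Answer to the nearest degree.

θ ≈ 158°

Unpolarized light through the first polarizer → I₁ = ½ I₀, now polarized at 56°.
I₂ = I₁ cos²(86° − 56°) = 0.5 I₀ · cos²(30°) = 0.375 I₀.
Need I₃/I₀ = 0.0358, so cos²(θ − 86°) = 0.0358 / 0.375 = 0.09547.
θ − 86° = arccos(√0.09547) = 72.0°, giving θ ≈ 86 + 72.0 = 158.0°.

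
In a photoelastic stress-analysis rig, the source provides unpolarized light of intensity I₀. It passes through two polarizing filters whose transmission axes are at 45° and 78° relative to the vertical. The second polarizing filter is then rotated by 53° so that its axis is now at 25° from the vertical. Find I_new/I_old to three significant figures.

Before rotation:
Unpolarized light through the first polarizer → I₁ = ½ I₀, now polarized at 45°.
I₂ = I₁ cos²(78° − 45°) = 0.5 I₀ · cos²(33°) = 0.3517 I₀.
After rotation:
Unpolarized light through the first polarizer → I₁ = ½ I₀, now polarized at 45°.
I₂ = I₁ cos²(25° − 45°) = 0.5 I₀ · cos²(20°) = 0.4415 I₀.
Ratio = 0.4415 / 0.3517 = 1.255.

I_new/I_old ≈ 1.26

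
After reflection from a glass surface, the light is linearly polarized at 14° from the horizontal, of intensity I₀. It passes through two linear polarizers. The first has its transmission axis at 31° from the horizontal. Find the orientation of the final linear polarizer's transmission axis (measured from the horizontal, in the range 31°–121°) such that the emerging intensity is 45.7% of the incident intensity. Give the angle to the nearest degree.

I₁ = I₀ cos²(31° − 14°) = I₀ cos²(17°) = 0.9145 I₀.
Need I₂/I₀ = 0.457, so cos²(θ − 31°) = 0.457 / 0.9145 = 0.4997.
θ − 31° = arccos(√0.4997) = 45.0°, giving θ ≈ 31 + 45.0 = 76.0°.

θ ≈ 76°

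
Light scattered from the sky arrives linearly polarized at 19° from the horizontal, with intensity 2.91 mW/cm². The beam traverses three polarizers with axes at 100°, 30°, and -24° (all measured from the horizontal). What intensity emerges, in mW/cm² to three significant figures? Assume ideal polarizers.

I ≈ 0.00288 mW/cm²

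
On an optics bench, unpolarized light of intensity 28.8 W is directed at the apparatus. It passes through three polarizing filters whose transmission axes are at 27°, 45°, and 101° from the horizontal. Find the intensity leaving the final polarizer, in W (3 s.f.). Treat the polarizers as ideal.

I ≈ 4.07 W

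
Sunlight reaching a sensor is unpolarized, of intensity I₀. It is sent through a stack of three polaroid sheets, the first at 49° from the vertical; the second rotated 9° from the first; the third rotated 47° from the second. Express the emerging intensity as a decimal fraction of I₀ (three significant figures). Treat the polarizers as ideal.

Unpolarized light through the first polarizer → I₁ = ½ I₀, now polarized at 49°.
I₂ = I₁ cos²(9°) = 0.5 · 0.9755 I₀ = 0.4878 I₀.
I₃ = I₂ cos²(47°) = 0.4878 · 0.4651 I₀ = 0.2269 I₀.
Transmitted fraction = 0.2269.

≈ 0.227 I₀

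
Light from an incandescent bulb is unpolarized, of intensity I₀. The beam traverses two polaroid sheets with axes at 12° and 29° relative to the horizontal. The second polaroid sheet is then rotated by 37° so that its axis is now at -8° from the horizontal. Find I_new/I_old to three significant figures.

I_new/I_old ≈ 0.966

Before rotation:
Unpolarized light through the first polarizer → I₁ = ½ I₀, now polarized at 12°.
I₂ = I₁ cos²(29° − 12°) = 0.5 I₀ · cos²(17°) = 0.4573 I₀.
After rotation:
Unpolarized light through the first polarizer → I₁ = ½ I₀, now polarized at 12°.
I₂ = I₁ cos²(-8° − 12°) = 0.5 I₀ · cos²(20°) = 0.4415 I₀.
Ratio = 0.4415 / 0.4573 = 0.9656.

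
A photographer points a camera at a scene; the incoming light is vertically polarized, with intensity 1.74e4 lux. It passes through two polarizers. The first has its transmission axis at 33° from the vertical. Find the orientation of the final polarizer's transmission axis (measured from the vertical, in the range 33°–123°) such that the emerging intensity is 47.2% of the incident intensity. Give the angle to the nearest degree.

θ ≈ 68°

I₁ = I₀ cos²(33° − 0°) = I₀ cos²(33°) = 0.7034 I₀.
Need I₂/I₀ = 0.472, so cos²(θ − 33°) = 0.472 / 0.7034 = 0.6711.
θ − 33° = arccos(√0.6711) = 35.0°, giving θ ≈ 33 + 35.0 = 68.0°.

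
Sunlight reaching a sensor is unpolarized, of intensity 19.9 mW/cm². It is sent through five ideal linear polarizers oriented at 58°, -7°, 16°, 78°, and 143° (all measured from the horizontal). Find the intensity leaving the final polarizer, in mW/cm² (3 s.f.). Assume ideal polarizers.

Unpolarized light through the first polarizer → I₁ = 19.9 mW/cm²/2 = 9.95 mW/cm², polarized at 58°.
I₂ = I₁ · cos²(65°) = 9.95 · 0.1786 = 1.777 mW/cm².
I₃ = I₂ · cos²(23°) = 1.777 · 0.8473 = 1.506 mW/cm².
I₄ = I₃ · cos²(62°) = 1.506 · 0.2204 = 0.3319 mW/cm².
I₅ = I₄ · cos²(65°) = 0.3319 · 0.1786 = 0.05928 mW/cm².

I ≈ 0.0593 mW/cm²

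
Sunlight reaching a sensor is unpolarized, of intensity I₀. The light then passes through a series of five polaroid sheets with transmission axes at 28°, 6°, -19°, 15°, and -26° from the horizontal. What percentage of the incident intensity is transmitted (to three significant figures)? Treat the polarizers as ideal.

≈ 13.8%

Unpolarized light through the first polarizer → I₁ = ½ I₀, now polarized at 28°.
I₂ = I₁ cos²(6° − 28°) = 0.5 I₀ · cos²(22°) = 0.4298 I₀.
I₃ = I₂ cos²(-19° − 6°) = 0.4298 I₀ · cos²(25°) = 0.3531 I₀.
I₄ = I₃ cos²(15° + 19°) = 0.3531 I₀ · cos²(34°) = 0.2427 I₀.
I₅ = I₄ cos²(-26° − 15°) = 0.2427 I₀ · cos²(41°) = 0.1382 I₀.
That is 13.82% of the incident intensity.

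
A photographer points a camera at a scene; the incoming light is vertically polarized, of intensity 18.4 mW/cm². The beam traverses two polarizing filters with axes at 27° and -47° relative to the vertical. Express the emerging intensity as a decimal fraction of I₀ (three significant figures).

I/I₀ ≈ 0.0603

I₁ = 18.4 mW/cm² · cos²(27°) = 14.61 mW/cm².
I₂ = I₁ · cos²(74°) = 14.61 · 0.07598 = 1.11 mW/cm².
Transmitted fraction = 0.06032.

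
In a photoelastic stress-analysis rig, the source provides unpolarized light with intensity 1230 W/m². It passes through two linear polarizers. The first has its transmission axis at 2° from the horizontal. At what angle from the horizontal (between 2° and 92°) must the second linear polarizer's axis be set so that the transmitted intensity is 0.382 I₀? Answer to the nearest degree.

θ ≈ 31°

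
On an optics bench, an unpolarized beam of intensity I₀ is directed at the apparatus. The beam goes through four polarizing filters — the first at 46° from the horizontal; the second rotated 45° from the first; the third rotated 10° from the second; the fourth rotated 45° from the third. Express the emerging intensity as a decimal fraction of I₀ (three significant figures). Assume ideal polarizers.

≈ 0.121 I₀

Unpolarized light through the first polarizer → I₁ = ½ I₀, now polarized at 46°.
I₂ = I₁ cos²(45°) = 0.5 · 0.5 I₀ = 0.25 I₀.
I₃ = I₂ cos²(10°) = 0.25 · 0.9698 I₀ = 0.2425 I₀.
I₄ = I₃ cos²(45°) = 0.2425 · 0.5 I₀ = 0.1212 I₀.
Transmitted fraction = 0.1212.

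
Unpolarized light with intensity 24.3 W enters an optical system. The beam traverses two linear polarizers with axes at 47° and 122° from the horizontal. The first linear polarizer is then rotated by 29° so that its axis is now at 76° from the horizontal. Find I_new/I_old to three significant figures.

I_new/I_old ≈ 7.20

Before rotation:
Unpolarized light through the first polarizer → I₁ = ½ I₀, now polarized at 47°.
I₂ = I₁ cos²(122° − 47°) = 0.5 I₀ · cos²(75°) = 0.03349 I₀.
After rotation:
Unpolarized light through the first polarizer → I₁ = ½ I₀, now polarized at 76°.
I₂ = I₁ cos²(122° − 76°) = 0.5 I₀ · cos²(46°) = 0.2413 I₀.
Ratio = 0.2413 / 0.03349 = 7.204.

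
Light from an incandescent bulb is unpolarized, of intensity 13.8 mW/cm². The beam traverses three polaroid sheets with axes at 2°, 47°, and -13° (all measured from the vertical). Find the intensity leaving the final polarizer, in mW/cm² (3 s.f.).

Unpolarized light through the first polarizer → I₁ = 13.8 mW/cm²/2 = 6.9 mW/cm², polarized at 2°.
I₂ = I₁ · cos²(45°) = 6.9 · 0.5 = 3.45 mW/cm².
I₃ = I₂ · cos²(60°) = 3.45 · 0.25 = 0.8625 mW/cm².

I ≈ 0.863 mW/cm²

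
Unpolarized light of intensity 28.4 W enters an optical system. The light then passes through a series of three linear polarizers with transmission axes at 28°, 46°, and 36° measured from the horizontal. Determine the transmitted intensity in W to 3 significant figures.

I ≈ 12.5 W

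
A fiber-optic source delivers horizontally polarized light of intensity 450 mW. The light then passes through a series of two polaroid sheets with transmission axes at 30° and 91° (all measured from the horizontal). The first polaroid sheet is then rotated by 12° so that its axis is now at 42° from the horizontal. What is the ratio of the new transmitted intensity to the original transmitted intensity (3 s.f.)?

Before rotation:
I₁ = I₀ cos²(30° − 0°) = I₀ cos²(30°) = 0.75 I₀.
I₂ = I₁ cos²(91° − 30°) = 0.75 I₀ · cos²(61°) = 0.1763 I₀.
After rotation:
I₁ = I₀ cos²(42° − 0°) = I₀ cos²(42°) = 0.5523 I₀.
I₂ = I₁ cos²(91° − 42°) = 0.5523 I₀ · cos²(49°) = 0.2377 I₀.
Ratio = 0.2377 / 0.1763 = 1.348.

I_new/I_old ≈ 1.35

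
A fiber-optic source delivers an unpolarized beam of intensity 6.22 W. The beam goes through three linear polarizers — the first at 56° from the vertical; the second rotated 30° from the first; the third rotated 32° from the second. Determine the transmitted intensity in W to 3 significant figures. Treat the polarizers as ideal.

Unpolarized light through the first polarizer → I₁ = 6.22 W/2 = 3.11 W, polarized at 56°.
I₂ = I₁ · cos²(30°) = 3.11 · 0.75 = 2.333 W.
I₃ = I₂ · cos²(32°) = 2.333 · 0.7192 = 1.678 W.

I ≈ 1.68 W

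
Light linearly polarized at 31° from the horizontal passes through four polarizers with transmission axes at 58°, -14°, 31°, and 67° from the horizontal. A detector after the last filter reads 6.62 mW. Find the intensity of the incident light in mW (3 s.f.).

I₁ = I₀ cos²(58° − 31°) = I₀ cos²(27°) = 0.7939 I₀.
I₂ = I₁ cos²(-14° − 58°) = 0.7939 I₀ · cos²(72°) = 0.07581 I₀.
I₃ = I₂ cos²(31° + 14°) = 0.07581 I₀ · cos²(45°) = 0.0379 I₀.
I₄ = I₃ cos²(67° − 31°) = 0.0379 I₀ · cos²(36°) = 0.02481 I₀.
So 6.62 mW = 0.02481 I₀, giving I₀ = 6.62/0.02481 = 266.8 mW.

I₀ ≈ 267 mW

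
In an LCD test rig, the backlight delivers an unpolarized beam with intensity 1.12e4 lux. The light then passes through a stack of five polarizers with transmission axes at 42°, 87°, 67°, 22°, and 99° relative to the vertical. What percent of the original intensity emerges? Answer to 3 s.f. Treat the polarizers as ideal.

Unpolarized light through the first polarizer → I₁ = 1.12e4 lux/2 = 5600 lux, polarized at 42°.
I₂ = I₁ · cos²(45°) = 5600 · 0.5 = 2800 lux.
I₃ = I₂ · cos²(20°) = 2800 · 0.883 = 2472 lux.
I₄ = I₃ · cos²(45°) = 2472 · 0.5 = 1236 lux.
I₅ = I₄ · cos²(77°) = 1236 · 0.0506 = 62.56 lux.
That is 0.5585% of the incident intensity.

≈ 0.559%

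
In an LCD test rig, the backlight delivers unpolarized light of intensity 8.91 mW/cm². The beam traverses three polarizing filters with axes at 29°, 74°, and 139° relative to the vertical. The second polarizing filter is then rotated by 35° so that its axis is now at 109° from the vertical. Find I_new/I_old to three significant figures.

Before rotation:
Unpolarized light through the first polarizer → I₁ = ½ I₀, now polarized at 29°.
I₂ = I₁ cos²(74° − 29°) = 0.5 I₀ · cos²(45°) = 0.25 I₀.
I₃ = I₂ cos²(139° − 74°) = 0.25 I₀ · cos²(65°) = 0.04465 I₀.
After rotation:
Unpolarized light through the first polarizer → I₁ = ½ I₀, now polarized at 29°.
I₂ = I₁ cos²(109° − 29°) = 0.5 I₀ · cos²(80°) = 0.01508 I₀.
I₃ = I₂ cos²(139° − 109°) = 0.01508 I₀ · cos²(30°) = 0.01131 I₀.
Ratio = 0.01131 / 0.04465 = 0.2532.

I_new/I_old ≈ 0.253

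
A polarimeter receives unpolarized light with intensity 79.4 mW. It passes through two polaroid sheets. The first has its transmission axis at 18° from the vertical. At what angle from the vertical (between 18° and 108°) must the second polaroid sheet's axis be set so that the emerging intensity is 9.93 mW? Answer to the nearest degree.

Unpolarized light through the first polarizer → I₁ = ½ I₀, now polarized at 18°.
Target fraction: 9.93 / 79.4 mW = 0.1251 of I₀.
Need I₂/I₀ = 0.1251, so cos²(θ − 18°) = 0.1251 / 0.5 = 0.2501.
θ − 18° = arccos(√0.2501) = 60.0°, giving θ ≈ 18 + 60.0 = 78.0°.

θ ≈ 78°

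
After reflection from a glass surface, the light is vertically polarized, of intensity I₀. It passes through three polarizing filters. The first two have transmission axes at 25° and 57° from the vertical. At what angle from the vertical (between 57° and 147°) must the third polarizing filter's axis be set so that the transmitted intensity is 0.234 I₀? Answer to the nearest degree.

I₁ = I₀ cos²(25° − 0°) = I₀ cos²(25°) = 0.8214 I₀.
I₂ = I₁ cos²(57° − 25°) = 0.8214 I₀ · cos²(32°) = 0.5907 I₀.
Need I₃/I₀ = 0.234, so cos²(θ − 57°) = 0.234 / 0.5907 = 0.3961.
θ − 57° = arccos(√0.3961) = 51.0°, giving θ ≈ 57 + 51.0 = 108.0°.

θ ≈ 108°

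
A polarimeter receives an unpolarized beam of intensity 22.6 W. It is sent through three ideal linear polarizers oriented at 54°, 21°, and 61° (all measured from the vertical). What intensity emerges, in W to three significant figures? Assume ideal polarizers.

Unpolarized light through the first polarizer → I₁ = 22.6 W/2 = 11.3 W, polarized at 54°.
I₂ = I₁ · cos²(33°) = 11.3 · 0.7034 = 7.948 W.
I₃ = I₂ · cos²(40°) = 7.948 · 0.5868 = 4.664 W.

I ≈ 4.66 W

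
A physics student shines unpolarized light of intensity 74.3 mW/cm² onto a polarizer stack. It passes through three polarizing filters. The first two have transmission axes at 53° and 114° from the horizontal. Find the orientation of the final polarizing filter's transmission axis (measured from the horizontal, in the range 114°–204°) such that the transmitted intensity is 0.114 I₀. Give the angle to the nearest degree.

Unpolarized light through the first polarizer → I₁ = ½ I₀, now polarized at 53°.
I₂ = I₁ cos²(114° − 53°) = 0.5 I₀ · cos²(61°) = 0.1175 I₀.
Need I₃/I₀ = 0.114, so cos²(θ − 114°) = 0.114 / 0.1175 = 0.97.
θ − 114° = arccos(√0.97) = 10.0°, giving θ ≈ 114 + 10.0 = 124.0°.

θ ≈ 124°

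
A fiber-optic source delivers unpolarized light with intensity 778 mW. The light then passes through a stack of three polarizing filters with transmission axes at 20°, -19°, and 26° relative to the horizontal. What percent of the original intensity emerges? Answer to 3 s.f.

Unpolarized light through the first polarizer → I₁ = 778 mW/2 = 389 mW, polarized at 20°.
I₂ = I₁ · cos²(39°) = 389 · 0.604 = 234.9 mW.
I₃ = I₂ · cos²(45°) = 234.9 · 0.5 = 117.5 mW.
That is 15.1% of the incident intensity.

≈ 15.1%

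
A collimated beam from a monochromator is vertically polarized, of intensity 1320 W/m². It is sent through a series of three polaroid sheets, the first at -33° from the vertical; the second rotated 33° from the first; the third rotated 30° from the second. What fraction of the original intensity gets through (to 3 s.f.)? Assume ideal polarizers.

I/I₀ ≈ 0.371

I₁ = 1320 W/m² · cos²(33°) = 928.4 W/m².
I₂ = I₁ · cos²(33°) = 928.4 · 0.7034 = 653 W/m².
I₃ = I₂ · cos²(30°) = 653 · 0.75 = 489.8 W/m².
Transmitted fraction = 0.371.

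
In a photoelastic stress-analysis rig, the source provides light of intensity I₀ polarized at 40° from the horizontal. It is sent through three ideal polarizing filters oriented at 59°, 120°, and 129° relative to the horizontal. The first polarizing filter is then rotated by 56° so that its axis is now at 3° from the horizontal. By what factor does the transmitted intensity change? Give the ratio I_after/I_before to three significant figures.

I_new/I_old ≈ 0.626

Before rotation:
By Malus's law, I₁ = I₀ cos²(59° − 40°) = I₀ cos²(19°) = 0.894 I₀.
I₂ = I₁ cos²(120° − 59°) = 0.894 I₀ · cos²(61°) = 0.2101 I₀.
I₃ = I₂ cos²(129° − 120°) = 0.2101 I₀ · cos²(9°) = 0.205 I₀.
After rotation:
I₁ = I₀ cos²(3° − 40°) = I₀ cos²(37°) = 0.6378 I₀.
Angle between axes 1 and 2: 63°. I₂ = 0.6378 I₀ · cos²(63°) = 0.1315 I₀.
I₃ = I₂ cos²(129° − 120°) = 0.1315 I₀ · cos²(9°) = 0.1282 I₀.
Ratio = 0.1282 / 0.205 = 0.6256.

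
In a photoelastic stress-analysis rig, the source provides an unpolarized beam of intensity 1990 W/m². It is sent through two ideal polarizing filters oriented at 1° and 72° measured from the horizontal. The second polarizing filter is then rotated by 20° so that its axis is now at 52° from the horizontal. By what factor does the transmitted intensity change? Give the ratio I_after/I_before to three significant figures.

I_new/I_old ≈ 3.74

Before rotation:
Unpolarized light through the first polarizer → I₁ = ½ I₀, now polarized at 1°.
I₂ = I₁ cos²(72° − 1°) = 0.5 I₀ · cos²(71°) = 0.053 I₀.
After rotation:
Unpolarized light through the first polarizer → I₁ = ½ I₀, now polarized at 1°.
I₂ = I₁ cos²(52° − 1°) = 0.5 I₀ · cos²(51°) = 0.198 I₀.
Ratio = 0.198 / 0.053 = 3.736.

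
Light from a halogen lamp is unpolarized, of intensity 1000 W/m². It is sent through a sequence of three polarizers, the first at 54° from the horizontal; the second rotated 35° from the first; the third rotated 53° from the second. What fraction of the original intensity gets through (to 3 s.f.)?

Unpolarized light through the first polarizer → I₁ = 1000 W/m²/2 = 500 W/m², polarized at 54°.
I₂ = I₁ · cos²(35°) = 500 · 0.671 = 335.5 W/m².
I₃ = I₂ · cos²(53°) = 335.5 · 0.3622 = 121.5 W/m².
Transmitted fraction = 0.1215.

I/I₀ ≈ 0.122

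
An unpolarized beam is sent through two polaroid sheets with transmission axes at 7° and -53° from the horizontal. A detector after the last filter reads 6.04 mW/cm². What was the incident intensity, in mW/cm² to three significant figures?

Unpolarized light through the first polarizer → I₁ = ½ I₀, now polarized at 7°.
I₂ = I₁ cos²(-53° − 7°) = 0.5 I₀ · cos²(60°) = 0.125 I₀.
So 6.04 mW/cm² = 0.125 I₀, giving I₀ = 6.04/0.125 = 48.32 mW/cm².

I₀ ≈ 48.3 mW/cm²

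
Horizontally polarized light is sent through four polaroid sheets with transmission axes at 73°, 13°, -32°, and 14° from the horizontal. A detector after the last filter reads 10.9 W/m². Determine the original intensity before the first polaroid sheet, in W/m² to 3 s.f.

I₀ ≈ 2110 W/m²

I₁ = I₀ cos²(73° − 0°) = I₀ cos²(73°) = 0.08548 I₀.
I₂ = I₁ cos²(13° − 73°) = 0.08548 I₀ · cos²(60°) = 0.02137 I₀.
I₃ = I₂ cos²(-32° − 13°) = 0.02137 I₀ · cos²(45°) = 0.01069 I₀.
I₄ = I₃ cos²(14° + 32°) = 0.01069 I₀ · cos²(46°) = 0.005156 I₀.
So 10.9 W/m² = 0.005156 I₀, giving I₀ = 10.9/0.005156 = 2114 W/m².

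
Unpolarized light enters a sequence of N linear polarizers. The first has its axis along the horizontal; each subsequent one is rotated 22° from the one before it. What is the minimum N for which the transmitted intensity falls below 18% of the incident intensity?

First polarizer halves the unpolarized light: factor 1/2.
Each further stage multiplies by cos²(22°) = 0.8597.
After N polarizers: T = 0.5·0.8597^(N−1). Require T < 0.18 ⇒ N−1 > ln(0.18/0.5)/ln(0.8597) = 6.76, so N−1 ≥ 7 and N = 8.
Check: N=8 gives T = 0.1735 < 0.18; N=7 gives T = 0.2018.

N = 8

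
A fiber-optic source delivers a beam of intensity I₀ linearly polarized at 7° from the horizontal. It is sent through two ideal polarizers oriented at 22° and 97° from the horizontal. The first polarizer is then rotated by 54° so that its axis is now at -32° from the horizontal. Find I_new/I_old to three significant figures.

Before rotation:
By Malus's law, I₁ = I₀ cos²(22° − 7°) = I₀ cos²(15°) = 0.933 I₀.
I₂ = I₁ cos²(97° − 22°) = 0.933 I₀ · cos²(75°) = 0.0625 I₀.
After rotation:
I₁ = I₀ cos²(-32° − 7°) = I₀ cos²(39°) = 0.604 I₀.
Angle between axes 1 and 2: 51°. I₂ = 0.604 I₀ · cos²(51°) = 0.2392 I₀.
Ratio = 0.2392 / 0.0625 = 3.827.

I_new/I_old ≈ 3.83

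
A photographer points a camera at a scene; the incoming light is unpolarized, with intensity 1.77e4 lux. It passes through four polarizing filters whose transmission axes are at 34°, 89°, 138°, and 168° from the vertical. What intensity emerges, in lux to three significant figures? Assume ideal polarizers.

Unpolarized light through the first polarizer → I₁ = 1.77e4 lux/2 = 8850 lux, polarized at 34°.
I₂ = I₁ · cos²(55°) = 8850 · 0.329 = 2912 lux.
I₃ = I₂ · cos²(49°) = 2912 · 0.4304 = 1253 lux.
I₄ = I₃ · cos²(30°) = 1253 · 0.75 = 939.9 lux.

I ≈ 940 lux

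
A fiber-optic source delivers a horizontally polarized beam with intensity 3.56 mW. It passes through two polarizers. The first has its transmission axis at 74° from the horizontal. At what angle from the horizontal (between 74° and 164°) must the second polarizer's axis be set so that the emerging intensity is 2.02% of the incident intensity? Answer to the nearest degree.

By Malus's law, I₁ = I₀ cos²(74° − 0°) = I₀ cos²(74°) = 0.07598 I₀.
Need I₂/I₀ = 0.0202, so cos²(θ − 74°) = 0.0202 / 0.07598 = 0.2659.
θ − 74° = arccos(√0.2659) = 59.0°, giving θ ≈ 74 + 59.0 = 133.0°.

θ ≈ 133°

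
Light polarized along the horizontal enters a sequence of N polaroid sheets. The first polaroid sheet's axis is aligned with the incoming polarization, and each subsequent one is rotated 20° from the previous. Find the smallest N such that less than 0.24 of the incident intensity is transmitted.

N = 13

First polarizer is aligned with the polarization: full transmission.
Each further stage multiplies by cos²(20°) = 0.883.
After N polarizers: T = 0.883^(N−1). Require T < 0.24 ⇒ N−1 > ln(0.24)/ln(0.883) = 11.47, so N−1 ≥ 12 and N = 13.
Check: N=13 gives T = 0.2247 < 0.24; N=12 gives T = 0.2545.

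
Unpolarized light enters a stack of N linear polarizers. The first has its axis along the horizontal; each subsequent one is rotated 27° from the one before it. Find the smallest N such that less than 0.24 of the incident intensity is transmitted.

First polarizer halves the unpolarized light: factor 1/2.
Each further stage multiplies by cos²(27°) = 0.7939.
After N polarizers: T = 0.5·0.7939^(N−1). Require T < 0.24 ⇒ N−1 > ln(0.24/0.5)/ln(0.7939) = 3.18, so N−1 ≥ 4 and N = 5.
Check: N=5 gives T = 0.1986 < 0.24; N=4 gives T = 0.2502.

N = 5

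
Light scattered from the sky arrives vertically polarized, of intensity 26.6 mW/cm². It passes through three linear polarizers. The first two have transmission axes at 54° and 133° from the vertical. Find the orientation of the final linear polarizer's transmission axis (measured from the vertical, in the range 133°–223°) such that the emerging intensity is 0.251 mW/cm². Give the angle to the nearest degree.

I₁ = I₀ cos²(54° − 0°) = I₀ cos²(54°) = 0.3455 I₀.
I₂ = I₁ cos²(133° − 54°) = 0.3455 I₀ · cos²(79°) = 0.01258 I₀.
Target fraction: 0.251 / 26.6 mW/cm² = 0.009436 of I₀.
Need I₃/I₀ = 0.009436, so cos²(θ − 133°) = 0.009436 / 0.01258 = 0.7502.
θ − 133° = arccos(√0.7502) = 30.0°, giving θ ≈ 133 + 30.0 = 163.0°.

θ ≈ 163°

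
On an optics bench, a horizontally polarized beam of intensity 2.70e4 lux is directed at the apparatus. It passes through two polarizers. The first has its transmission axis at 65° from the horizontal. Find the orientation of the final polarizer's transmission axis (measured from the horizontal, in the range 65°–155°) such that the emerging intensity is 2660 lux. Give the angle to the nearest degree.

I₁ = I₀ cos²(65° − 0°) = I₀ cos²(65°) = 0.1786 I₀.
Target fraction: 2660 / 2.70e4 lux = 0.09852 of I₀.
Need I₂/I₀ = 0.09852, so cos²(θ − 65°) = 0.09852 / 0.1786 = 0.5516.
θ − 65° = arccos(√0.5516) = 42.0°, giving θ ≈ 65 + 42.0 = 107.0°.

θ ≈ 107°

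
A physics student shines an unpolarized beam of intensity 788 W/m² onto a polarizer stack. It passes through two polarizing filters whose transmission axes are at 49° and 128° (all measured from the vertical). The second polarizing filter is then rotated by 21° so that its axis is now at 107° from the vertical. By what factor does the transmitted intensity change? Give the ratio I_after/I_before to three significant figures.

Before rotation:
Unpolarized light through the first polarizer → I₁ = ½ I₀, now polarized at 49°.
I₂ = I₁ cos²(128° − 49°) = 0.5 I₀ · cos²(79°) = 0.0182 I₀.
After rotation:
Unpolarized light through the first polarizer → I₁ = ½ I₀, now polarized at 49°.
I₂ = I₁ cos²(107° − 49°) = 0.5 I₀ · cos²(58°) = 0.1404 I₀.
Ratio = 0.1404 / 0.0182 = 7.713.

I_new/I_old ≈ 7.71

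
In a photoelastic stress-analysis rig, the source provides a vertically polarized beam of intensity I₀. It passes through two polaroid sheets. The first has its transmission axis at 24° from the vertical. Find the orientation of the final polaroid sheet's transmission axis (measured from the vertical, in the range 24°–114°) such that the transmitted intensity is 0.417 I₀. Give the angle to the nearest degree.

θ ≈ 69°

I₁ = I₀ cos²(24° − 0°) = I₀ cos²(24°) = 0.8346 I₀.
Need I₂/I₀ = 0.417, so cos²(θ − 24°) = 0.417 / 0.8346 = 0.4997.
θ − 24° = arccos(√0.4997) = 45.0°, giving θ ≈ 24 + 45.0 = 69.0°.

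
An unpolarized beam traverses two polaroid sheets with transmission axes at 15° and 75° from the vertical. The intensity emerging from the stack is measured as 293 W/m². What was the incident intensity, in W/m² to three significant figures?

Unpolarized light through the first polarizer → I₁ = ½ I₀, now polarized at 15°.
I₂ = I₁ cos²(75° − 15°) = 0.5 I₀ · cos²(60°) = 0.125 I₀.
So 293 W/m² = 0.125 I₀, giving I₀ = 293/0.125 = 2344 W/m².

I₀ ≈ 2340 W/m²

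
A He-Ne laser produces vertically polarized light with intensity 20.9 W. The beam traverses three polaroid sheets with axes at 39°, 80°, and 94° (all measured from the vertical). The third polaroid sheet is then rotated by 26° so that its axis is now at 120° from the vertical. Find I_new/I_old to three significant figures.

Before rotation:
I₁ = I₀ cos²(39° − 0°) = I₀ cos²(39°) = 0.604 I₀.
I₂ = I₁ cos²(80° − 39°) = 0.604 I₀ · cos²(41°) = 0.344 I₀.
I₃ = I₂ cos²(94° − 80°) = 0.344 I₀ · cos²(14°) = 0.3239 I₀.
After rotation:
I₁ = I₀ cos²(39° − 0°) = I₀ cos²(39°) = 0.604 I₀.
I₂ = I₁ cos²(80° − 39°) = 0.604 I₀ · cos²(41°) = 0.344 I₀.
I₃ = I₂ cos²(120° − 80°) = 0.344 I₀ · cos²(40°) = 0.2019 I₀.
Ratio = 0.2019 / 0.3239 = 0.6233.

I_new/I_old ≈ 0.623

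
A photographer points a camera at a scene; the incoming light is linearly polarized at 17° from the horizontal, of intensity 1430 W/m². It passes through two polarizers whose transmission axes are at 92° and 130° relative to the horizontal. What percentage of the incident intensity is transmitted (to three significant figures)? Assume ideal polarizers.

I₁ = 1430 W/m² · cos²(75°) = 95.79 W/m².
I₂ = I₁ · cos²(38°) = 95.79 · 0.621 = 59.48 W/m².
That is 4.16% of the incident intensity.

≈ 4.16%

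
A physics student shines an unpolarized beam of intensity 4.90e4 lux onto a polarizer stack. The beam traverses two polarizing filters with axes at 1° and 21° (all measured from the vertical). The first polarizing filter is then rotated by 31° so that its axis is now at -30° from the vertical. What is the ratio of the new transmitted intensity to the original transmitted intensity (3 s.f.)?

I_new/I_old ≈ 0.449

Before rotation:
Unpolarized light through the first polarizer → I₁ = ½ I₀, now polarized at 1°.
I₂ = I₁ cos²(21° − 1°) = 0.5 I₀ · cos²(20°) = 0.4415 I₀.
After rotation:
Unpolarized light through the first polarizer → I₁ = ½ I₀, now polarized at -30°.
I₂ = I₁ cos²(21° + 30°) = 0.5 I₀ · cos²(51°) = 0.198 I₀.
Ratio = 0.198 / 0.4415 = 0.4485.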